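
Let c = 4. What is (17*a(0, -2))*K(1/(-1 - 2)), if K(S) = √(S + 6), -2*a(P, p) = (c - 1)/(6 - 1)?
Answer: -17*√51/10 ≈ -12.140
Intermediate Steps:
a(P, p) = -3/10 (a(P, p) = -(4 - 1)/(2*(6 - 1)) = -3/(2*5) = -½*⅗ = -3/10)
K(S) = √(6 + S)
(17*a(0, -2))*K(1/(-1 - 2)) = (17*(-3/10))*√(6 + 1/(-1 - 2)) = -51*√(6 + 1/(-3))/10 = -51*√(6 - ⅓)/10 = -17*√51/10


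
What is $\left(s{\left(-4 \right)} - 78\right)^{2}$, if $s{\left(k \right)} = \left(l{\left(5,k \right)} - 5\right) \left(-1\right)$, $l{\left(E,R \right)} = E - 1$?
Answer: $5929$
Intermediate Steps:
$l{\left(E,R \right)} = -1 + E$
$s{\left(k \right)} = 1$ ($s{\left(k \right)} = \left(\left(-1 + 5\right) - 5\right) \left(-1\right) = \left(4 - 5\right) \left(-1\right) = \left(-1\right) \left(-1\right) = 1$)
$\left(s{\left(-4 \right)} - 78\right)^{2} = \left(1 - 78\right)^{2} = \left(-77\right)^{2} = 5929$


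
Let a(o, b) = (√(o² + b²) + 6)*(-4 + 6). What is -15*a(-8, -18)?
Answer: -180 - 60*√97 ≈ -770.93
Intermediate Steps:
a(o, b) = 12 + 2*√(b² + o²) (a(o, b) = (√(b² + o²) + 6)*2 = (6 + √(b² + o²))*2 = 12 + 2*√(b² + o²))
-15*a(-8, -18) = -15*(12 + 2*√((-18)² + (-8)²)) = -15*(12 + 2*√(324 + 64)) = -15*(12 + 2*√388) = -15*(12 + 2*(2*√97)) = -15*(12 + 4*√97) = -180 - 60*√97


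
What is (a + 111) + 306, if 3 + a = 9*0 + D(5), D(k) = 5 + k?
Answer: 424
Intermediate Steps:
a = 7 (a = -3 + (9*0 + (5 + 5)) = -3 + (0 + 10) = -3 + 10 = 7)
(a + 111) + 306 = (7 + 111) + 306 = 118 + 306 = 424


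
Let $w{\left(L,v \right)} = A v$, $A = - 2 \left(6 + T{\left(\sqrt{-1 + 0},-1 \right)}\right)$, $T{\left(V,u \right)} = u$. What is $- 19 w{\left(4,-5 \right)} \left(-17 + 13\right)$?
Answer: $3800$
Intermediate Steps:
$A = -10$ ($A = - 2 \left(6 - 1\right) = \left(-2\right) 5 = -10$)
$w{\left(L,v \right)} = - 10 v$
$- 19 w{\left(4,-5 \right)} \left(-17 + 13\right) = - 19 \left(\left(-10\right) \left(-5\right)\right) \left(-17 + 13\right) = \left(-19\right) 50 \left(-4\right) = \left(-950\right) \left(-4\right) = 3800$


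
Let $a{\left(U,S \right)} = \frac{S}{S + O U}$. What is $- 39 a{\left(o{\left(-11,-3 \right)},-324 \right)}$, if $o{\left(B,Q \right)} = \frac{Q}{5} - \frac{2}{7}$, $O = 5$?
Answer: $- \frac{88452}{2299} \approx -38.474$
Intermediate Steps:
$o{\left(B,Q \right)} = - \frac{2}{7} + \frac{Q}{5}$ ($o{\left(B,Q \right)} = Q \frac{1}{5} - \frac{2}{7} = \frac{Q}{5} - \frac{2}{7} = - \frac{2}{7} + \frac{Q}{5}$)
$a{\left(U,S \right)} = \frac{S}{S + 5 U}$
$- 39 a{\left(o{\left(-11,-3 \right)},-324 \right)} = - 39 \left(- \frac{324}{-324 + 5 \left(- \frac{2}{7} + \frac{1}{5} \left(-3\right)\right)}\right) = - 39 \left(- \frac{324}{-324 + 5 \left(- \frac{2}{7} - \frac{3}{5}\right)}\right) = - 39 \left(- \frac{324}{-324 + 5 \left(- \frac{31}{35}\right)}\right) = - 39 \left(- \frac{324}{-324 - \frac{31}{7}}\right) = - 39 \left(- \frac{324}{- \frac{2299}{7}}\right) = - 39 \left(\left(-324\right) \left(- \frac{7}{2299}\right)\right) = \left(-39\right) \frac{2268}{2299} = - \frac{88452}{2299}$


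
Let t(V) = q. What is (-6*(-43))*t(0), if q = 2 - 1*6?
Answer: -1032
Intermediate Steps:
q = -4 (q = 2 - 6 = -4)
t(V) = -4
(-6*(-43))*t(0) = -6*(-43)*(-4) = 258*(-4) = -1032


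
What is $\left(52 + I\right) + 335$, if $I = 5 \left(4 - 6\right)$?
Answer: $377$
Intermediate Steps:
$I = -10$ ($I = 5 \left(-2\right) = -10$)
$\left(52 + I\right) + 335 = \left(52 - 10\right) + 335 = 42 + 335 = 377$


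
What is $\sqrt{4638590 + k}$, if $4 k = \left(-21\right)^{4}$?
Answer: $\frac{\sqrt{18748841}}{2} \approx 2165.0$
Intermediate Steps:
$k = \frac{194481}{4}$ ($k = \frac{\left(-21\right)^{4}}{4} = \frac{1}{4} \cdot 194481 = \frac{194481}{4} \approx 48620.0$)
$\sqrt{4638590 + k} = \sqrt{4638590 + \frac{194481}{4}} = \sqrt{\frac{18748841}{4}} = \frac{\sqrt{18748841}}{2}$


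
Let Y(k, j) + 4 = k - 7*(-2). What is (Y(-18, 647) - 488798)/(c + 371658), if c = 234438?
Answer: -244403/303048 ≈ -0.80648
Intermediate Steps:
Y(k, j) = 10 + k (Y(k, j) = -4 + (k - 7*(-2)) = -4 + (k + 14) = -4 + (14 + k) = 10 + k)
(Y(-18, 647) - 488798)/(c + 371658) = ((10 - 18) - 488798)/(234438 + 371658) = (-8 - 488798)/606096 = -488806*1/606096 = -244403/303048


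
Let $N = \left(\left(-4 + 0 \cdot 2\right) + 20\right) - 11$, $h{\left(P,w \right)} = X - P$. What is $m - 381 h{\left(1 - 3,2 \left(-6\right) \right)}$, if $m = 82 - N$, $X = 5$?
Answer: $-2590$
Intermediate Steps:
$h{\left(P,w \right)} = 5 - P$
$N = 5$ ($N = \left(\left(-4 + 0\right) + 20\right) - 11 = \left(-4 + 20\right) - 11 = 16 - 11 = 5$)
$m = 77$ ($m = 82 - 5 = 77$)
$m - 381 h{\left(1 - 3,2 \left(-6\right) \right)} = 77 - 381 \left(5 - \left(1 - 3\right)\right) = 77 - 381 \left(5 - -2\right) = 77 - 381 \left(5 + 2\right) = 77 - 2667 = -2590$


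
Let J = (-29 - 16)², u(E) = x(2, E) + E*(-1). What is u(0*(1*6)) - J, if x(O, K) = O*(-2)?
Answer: -2029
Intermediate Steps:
x(O, K) = -2*O
u(E) = -4 - E (u(E) = -2*2 + E*(-1) = -4 - E)
J = 2025 (J = (-45)² = 2025)
u(0*(1*6)) - J = (-4 - 0*1*6) - 1*2025 = (-4 - 0*6) - 2025 = (-4 - 1*0) - 2025 = (-4 + 0) - 2025 = -4 - 2025 = -2029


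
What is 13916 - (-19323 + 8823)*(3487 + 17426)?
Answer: 219600416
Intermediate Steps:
13916 - (-19323 + 8823)*(3487 + 17426) = 13916 - (-10500)*20913 = 13916 - 1*(-219586500) = 13916 + 219586500 = 219600416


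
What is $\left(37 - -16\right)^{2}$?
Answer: $2809$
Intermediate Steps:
$\left(37 - -16\right)^{2} = \left(37 + \left(-3 + 19\right)\right)^{2} = \left(37 + 16\right)^{2} = 53^{2} = 2809$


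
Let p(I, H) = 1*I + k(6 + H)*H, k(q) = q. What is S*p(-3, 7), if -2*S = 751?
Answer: -33044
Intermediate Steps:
S = -751/2 (S = -½*751 = -751/2 ≈ -375.50)
p(I, H) = I + H*(6 + H) (p(I, H) = 1*I + (6 + H)*H = I + H*(6 + H))
S*p(-3, 7) = -751*(-3 + 7*(6 + 7))/2 = -751*(-3 + 7*13)/2 = -751*(-3 + 91)/2 = -751/2*88 = -33044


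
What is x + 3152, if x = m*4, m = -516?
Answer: 1088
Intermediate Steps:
x = -2064 (x = -516*4 = -2064)
x + 3152 = -2064 + 3152 = 1088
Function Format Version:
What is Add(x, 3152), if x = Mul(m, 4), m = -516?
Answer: 1088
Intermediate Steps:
x = -2064 (x = Mul(-516, 4) = -2064)
Add(x, 3152) = Add(-2064, 3152) = 1088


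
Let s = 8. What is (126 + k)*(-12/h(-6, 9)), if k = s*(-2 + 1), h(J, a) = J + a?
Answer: -472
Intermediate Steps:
k = -8 (k = 8*(-2 + 1) = 8*(-1) = -8)
(126 + k)*(-12/h(-6, 9)) = (126 - 8)*(-12/(-6 + 9)) = 118*(-12/3) = 118*(-12*⅓) = 118*(-4) = -472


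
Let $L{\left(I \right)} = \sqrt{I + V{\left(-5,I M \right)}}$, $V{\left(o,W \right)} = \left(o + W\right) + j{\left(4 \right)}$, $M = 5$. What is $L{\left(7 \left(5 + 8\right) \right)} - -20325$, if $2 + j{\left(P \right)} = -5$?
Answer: $20325 + \sqrt{534} \approx 20348.0$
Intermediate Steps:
$j{\left(P \right)} = -7$ ($j{\left(P \right)} = -2 - 5 = -7$)
$V{\left(o,W \right)} = -7 + W + o$ ($V{\left(o,W \right)} = \left(o + W\right) - 7 = \left(W + o\right) - 7 = -7 + W + o$)
$L{\left(I \right)} = \sqrt{-12 + 6 I}$ ($L{\left(I \right)} = \sqrt{I - \left(12 - I 5\right)} = \sqrt{I - \left(12 - 5 I\right)} = \sqrt{I + \left(-12 + 5 I\right)} = \sqrt{-12 + 6 I}$)
$L{\left(7 \left(5 + 8\right) \right)} - -20325 = \sqrt{-12 + 6 \cdot 7 \left(5 + 8\right)} - -20325 = \sqrt{-12 + 6 \cdot 7 \cdot 13} + 20325 = \sqrt{-12 + 6 \cdot 91} + 20325 = \sqrt{-12 + 546} + 20325 = \sqrt{534} + 20325 = 20325 + \sqrt{534}$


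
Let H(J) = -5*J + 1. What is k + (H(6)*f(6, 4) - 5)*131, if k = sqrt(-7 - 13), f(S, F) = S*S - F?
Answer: -122223 + 2*I*sqrt(5) ≈ -1.2222e+5 + 4.4721*I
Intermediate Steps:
H(J) = 1 - 5*J
f(S, F) = S**2 - F
k = 2*I*sqrt(5) (k = sqrt(-20) = 2*I*sqrt(5) ≈ 4.4721*I)
k + (H(6)*f(6, 4) - 5)*131 = 2*I*sqrt(5) + ((1 - 5*6)*(6**2 - 1*4) - 5)*131 = 2*I*sqrt(5) + ((1 - 30)*(36 - 4) - 5)*131 = 2*I*sqrt(5) + (-29*32 - 5)*131 = 2*I*sqrt(5) + (-928 - 5)*131 = 2*I*sqrt(5) - 933*131 = 2*I*sqrt(5) - 122223 = -122223 + 2*I*sqrt(5)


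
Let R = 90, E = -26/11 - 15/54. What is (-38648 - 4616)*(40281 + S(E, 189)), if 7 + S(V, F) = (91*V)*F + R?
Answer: 2410778240/11 ≈ 2.1916e+8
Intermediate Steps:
E = -523/198 (E = -26*1/11 - 15*1/54 = -26/11 - 5/18 = -523/198 ≈ -2.6414)
S(V, F) = 83 + 91*F*V (S(V, F) = -7 + ((91*V)*F + 90) = -7 + (91*F*V + 90) = -7 + (90 + 91*F*V) = 83 + 91*F*V)
(-38648 - 4616)*(40281 + S(E, 189)) = (-38648 - 4616)*(40281 + (83 + 91*189*(-523/198))) = -43264*(40281 + (83 - 999453/22)) = -43264*(40281 - 997627/22) = -43264*(-111445/22) = 2410778240/11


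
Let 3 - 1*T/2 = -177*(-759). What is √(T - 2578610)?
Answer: I*√2847290 ≈ 1687.4*I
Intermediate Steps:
T = -268680 (T = 6 - (-354)*(-759) = 6 - 2*134343 = 6 - 268686 = -268680)
√(T - 2578610) = √(-268680 - 2578610) = √(-2847290) = I*√2847290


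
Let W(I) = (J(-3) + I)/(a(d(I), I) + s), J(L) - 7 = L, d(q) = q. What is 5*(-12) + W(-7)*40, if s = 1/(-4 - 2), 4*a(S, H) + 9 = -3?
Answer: -420/19 ≈ -22.105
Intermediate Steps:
a(S, H) = -3 (a(S, H) = -9/4 + (¼)*(-3) = -9/4 - ¾ = -3)
s = -⅙ (s = 1/(-6) = -⅙ ≈ -0.16667)
J(L) = 7 + L
W(I) = -24/19 - 6*I/19 (W(I) = ((7 - 3) + I)/(-3 - ⅙) = (4 + I)/(-19/6) = (4 + I)*(-6/19) = -24/19 - 6*I/19)
5*(-12) + W(-7)*40 = 5*(-12) + (-24/19 - 6/19*(-7))*40 = -60 + (-24/19 + 42/19)*40 = -60 + (18/19)*40 = -60 + 720/19 = -420/19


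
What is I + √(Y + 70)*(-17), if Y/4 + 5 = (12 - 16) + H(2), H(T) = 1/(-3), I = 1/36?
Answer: 1/36 - 119*√6/3 ≈ -97.135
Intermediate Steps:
I = 1/36 ≈ 0.027778
H(T) = -⅓
Y = -112/3 (Y = -20 + 4*((12 - 16) - ⅓) = -20 + 4*(-4 - ⅓) = -20 + 4*(-13/3) = -20 - 52/3 = -112/3 ≈ -37.333)
I + √(Y + 70)*(-17) = 1/36 + √(-112/3 + 70)*(-17) = 1/36 + √(98/3)*(-17) = 1/36 + (7*√6/3)*(-17) = 1/36 - 119*√6/3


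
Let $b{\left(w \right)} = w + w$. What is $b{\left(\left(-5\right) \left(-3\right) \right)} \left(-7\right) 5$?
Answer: $-1050$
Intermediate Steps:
$b{\left(w \right)} = 2 w$
$b{\left(\left(-5\right) \left(-3\right) \right)} \left(-7\right) 5 = 2 \left(\left(-5\right) \left(-3\right)\right) \left(-7\right) 5 = 2 \cdot 15 \left(-7\right) 5 = 30 \left(-7\right) 5 = \left(-210\right) 5 = -1050$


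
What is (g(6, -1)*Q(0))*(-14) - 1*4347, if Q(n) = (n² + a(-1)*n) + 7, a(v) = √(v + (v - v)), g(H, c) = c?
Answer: -4249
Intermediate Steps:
a(v) = √v (a(v) = √(v + 0) = √v)
Q(n) = 7 + n² + I*n (Q(n) = (n² + √(-1)*n) + 7 = (n² + I*n) + 7 = 7 + n² + I*n)
(g(6, -1)*Q(0))*(-14) - 1*4347 = -(7 + 0² + I*0)*(-14) - 1*4347 = -(7 + 0 + 0)*(-14) - 4347 = -1*7*(-14) - 4347 = -7*(-14) - 4347 = 98 - 4347 = -4249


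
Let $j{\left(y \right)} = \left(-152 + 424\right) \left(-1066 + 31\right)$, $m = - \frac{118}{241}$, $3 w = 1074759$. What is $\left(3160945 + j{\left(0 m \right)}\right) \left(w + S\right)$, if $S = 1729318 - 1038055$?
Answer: $3022002608300$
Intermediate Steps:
$w = 358253$ ($w = \frac{1}{3} \cdot 1074759 = 358253$)
$S = 691263$
$m = - \frac{118}{241}$ ($m = \left(-118\right) \frac{1}{241} = - \frac{118}{241} \approx -0.48963$)
$j{\left(y \right)} = -281520$ ($j{\left(y \right)} = 272 \left(-1035\right) = -281520$)
$\left(3160945 + j{\left(0 m \right)}\right) \left(w + S\right) = \left(3160945 - 281520\right) \left(358253 + 691263\right) = 2879425 \cdot 1049516 = 3022002608300$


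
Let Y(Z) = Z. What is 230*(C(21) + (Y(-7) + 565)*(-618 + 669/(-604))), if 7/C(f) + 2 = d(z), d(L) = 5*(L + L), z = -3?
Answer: -191966473315/2416 ≈ -7.9456e+7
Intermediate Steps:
d(L) = 10*L (d(L) = 5*(2*L) = 10*L)
C(f) = -7/32 (C(f) = 7/(-2 + 10*(-3)) = 7/(-2 - 30) = 7/(-32) = 7*(-1/32) = -7/32)
230*(C(21) + (Y(-7) + 565)*(-618 + 669/(-604))) = 230*(-7/32 + (-7 + 565)*(-618 + 669/(-604))) = 230*(-7/32 + 558*(-618 + 669*(-1/604))) = 230*(-7/32 + 558*(-618 - 669/604)) = 230*(-7/32 + 558*(-373941/604)) = 230*(-7/32 - 104329539/302) = 230*(-1669273681/4832) = -191966473315/2416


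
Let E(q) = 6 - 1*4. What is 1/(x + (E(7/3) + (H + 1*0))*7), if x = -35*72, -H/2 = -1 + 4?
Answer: -1/2548 ≈ -0.00039246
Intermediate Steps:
H = -6 (H = -2*(-1 + 4) = -2*3 = -6)
E(q) = 2 (E(q) = 6 - 4 = 2)
x = -2520
1/(x + (E(7/3) + (H + 1*0))*7) = 1/(-2520 + (2 + (-6 + 1*0))*7) = 1/(-2520 + (2 + (-6 + 0))*7) = 1/(-2520 + (2 - 6)*7) = 1/(-2520 - 4*7) = 1/(-2520 - 28) = 1/(-2548) = -1/2548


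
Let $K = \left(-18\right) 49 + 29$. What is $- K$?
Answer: $853$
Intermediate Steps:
$K = -853$ ($K = -882 + 29 = -853$)
$- K = \left(-1\right) \left(-853\right) = 853$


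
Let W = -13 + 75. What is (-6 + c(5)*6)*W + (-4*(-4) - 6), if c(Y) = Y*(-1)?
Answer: -2222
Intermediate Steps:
W = 62
c(Y) = -Y
(-6 + c(5)*6)*W + (-4*(-4) - 6) = (-6 - 1*5*6)*62 + (-4*(-4) - 6) = (-6 - 5*6)*62 + (16 - 6) = (-6 - 30)*62 + 10 = -36*62 + 10 = -2232 + 10 = -2222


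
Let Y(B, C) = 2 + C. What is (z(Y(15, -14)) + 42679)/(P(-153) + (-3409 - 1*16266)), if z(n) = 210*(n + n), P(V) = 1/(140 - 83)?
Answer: -2145423/1121474 ≈ -1.9130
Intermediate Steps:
P(V) = 1/57
z(n) = 420*n (z(n) = 210*(2*n) = 420*n)
(z(Y(15, -14)) + 42679)/(P(-153) + (-3409 - 1*16266)) = (420*(2 - 14) + 42679)/(1/57 + (-3409 - 1*16266)) = (420*(-12) + 42679)/(1/57 + (-3409 - 16266)) = (-5040 + 42679)/(1/57 - 19675) = 37639/(-1121474/57) = 37639*(-57/1121474) = -2145423/1121474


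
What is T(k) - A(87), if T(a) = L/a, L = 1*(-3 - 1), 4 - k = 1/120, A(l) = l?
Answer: -42153/479 ≈ -88.002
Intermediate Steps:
k = 479/120 (k = 4 - 1/120 = 479/120 ≈ 3.9917)
L = -4 (L = 1*(-4) = -4)
T(a) = -4/a
T(k) - A(87) = -4/479/120 - 1*87 = -4*120/479 - 87 = -480/479 - 87 = -42153/479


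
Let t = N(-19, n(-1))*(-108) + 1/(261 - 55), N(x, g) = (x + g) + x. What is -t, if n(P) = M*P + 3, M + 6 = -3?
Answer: -578449/206 ≈ -2808.0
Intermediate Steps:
M = -9 (M = -6 - 3 = -9)
n(P) = 3 - 9*P (n(P) = -9*P + 3 = 3 - 9*P)
N(x, g) = g + 2*x (N(x, g) = (g + x) + x = g + 2*x)
t = 578449/206 (t = ((3 - 9*(-1)) + 2*(-19))*(-108) + 1/(261 - 55) = ((3 + 9) - 38)*(-108) + 1/206 = (12 - 38)*(-108) + 1/206 = -26*(-108) + 1/206 = 2808 + 1/206 = 578449/206 ≈ 2808.0)
-t = -1*578449/206 = -578449/206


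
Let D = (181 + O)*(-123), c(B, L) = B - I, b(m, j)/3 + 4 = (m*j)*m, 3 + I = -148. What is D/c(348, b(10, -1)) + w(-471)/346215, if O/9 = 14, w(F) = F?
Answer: -4357886548/57587095 ≈ -75.675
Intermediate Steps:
I = -151 (I = -3 - 148 = -151)
O = 126 (O = 9*14 = 126)
b(m, j) = -12 + 3*j*m² (b(m, j) = -12 + 3*((m*j)*m) = -12 + 3*((j*m)*m) = -12 + 3*(j*m²) = -12 + 3*j*m²)
c(B, L) = 151 + B (c(B, L) = B - 1*(-151) = B + 151 = 151 + B)
D = -37761 (D = (181 + 126)*(-123) = 307*(-123) = -37761)
D/c(348, b(10, -1)) + w(-471)/346215 = -37761/(151 + 348) - 471/346215 = -37761/499 - 471*1/346215 = -37761*1/499 - 157/115405 = -37761/499 - 157/115405 = -4357886548/57587095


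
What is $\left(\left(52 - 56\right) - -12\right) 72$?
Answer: $576$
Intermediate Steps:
$\left(\left(52 - 56\right) - -12\right) 72 = \left(\left(52 - 56\right) + 12\right) 72 = \left(-4 + 12\right) 72 = 8 \cdot 72 = 576$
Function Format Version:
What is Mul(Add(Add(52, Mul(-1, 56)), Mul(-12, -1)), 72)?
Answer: 576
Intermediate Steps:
Mul(Add(Add(52, Mul(-1, 56)), Mul(-12, -1)), 72) = Mul(Add(Add(52, -56), 12), 72) = Mul(Add(-4, 12), 72) = Mul(8, 72) = 576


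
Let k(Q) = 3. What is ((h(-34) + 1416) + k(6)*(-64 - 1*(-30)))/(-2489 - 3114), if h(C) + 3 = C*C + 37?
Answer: -2504/5603 ≈ -0.44690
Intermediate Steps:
h(C) = 34 + C² (h(C) = -3 + (C*C + 37) = -3 + (C² + 37) = -3 + (37 + C²) = 34 + C²)
((h(-34) + 1416) + k(6)*(-64 - 1*(-30)))/(-2489 - 3114) = (((34 + (-34)²) + 1416) + 3*(-64 - 1*(-30)))/(-2489 - 3114) = (((34 + 1156) + 1416) + 3*(-64 + 30))/(-5603) = ((1190 + 1416) + 3*(-34))*(-1/5603) = (2606 - 102)*(-1/5603) = 2504*(-1/5603) = -2504/5603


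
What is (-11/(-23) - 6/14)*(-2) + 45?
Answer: 7229/161 ≈ 44.901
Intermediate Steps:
(-11/(-23) - 6/14)*(-2) + 45 = (-11*(-1/23) - 6*1/14)*(-2) + 45 = (11/23 - 3/7)*(-2) + 45 = (8/161)*(-2) + 45 = -16/161 + 45 = 7229/161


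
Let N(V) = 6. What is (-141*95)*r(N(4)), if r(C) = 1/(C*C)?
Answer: -4465/12 ≈ -372.08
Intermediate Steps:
r(C) = C**(-2) (r(C) = 1/(C**2) = C**(-2))
(-141*95)*r(N(4)) = -141*95/6**2 = -13395*1/36 = -4465/12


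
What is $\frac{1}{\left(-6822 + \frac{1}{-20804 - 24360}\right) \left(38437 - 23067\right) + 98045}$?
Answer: $- \frac{22582}{2365602144975} \approx -9.546 \cdot 10^{-9}$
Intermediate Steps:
$\frac{1}{\left(-6822 + \frac{1}{-20804 - 24360}\right) \left(38437 - 23067\right) + 98045} = \frac{1}{\left(-6822 + \frac{1}{-45164}\right) 15370 + 98045} = \frac{1}{\left(-6822 - \frac{1}{45164}\right) 15370 + 98045} = \frac{1}{\left(- \frac{308108809}{45164}\right) 15370 + 98045} = \frac{1}{- \frac{2367816197165}{22582} + 98045} = \frac{1}{- \frac{2365602144975}{22582}} = - \frac{22582}{2365602144975}$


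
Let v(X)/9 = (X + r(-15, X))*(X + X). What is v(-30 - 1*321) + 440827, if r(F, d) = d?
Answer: 4876063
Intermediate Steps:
v(X) = 36*X² (v(X) = 9*((X + X)*(X + X)) = 9*((2*X)*(2*X)) = 9*(4*X²) = 36*X²)
v(-30 - 1*321) + 440827 = 36*(-30 - 1*321)² + 440827 = 36*(-30 - 321)² + 440827 = 36*(-351)² + 440827 = 36*123201 + 440827 = 4435236 + 440827 = 4876063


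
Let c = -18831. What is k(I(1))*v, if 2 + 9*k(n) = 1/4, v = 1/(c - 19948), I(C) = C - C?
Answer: 7/1396044 ≈ 5.0142e-6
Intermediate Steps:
I(C) = 0
v = -1/38779 (v = 1/(-18831 - 19948) = 1/(-38779) = -1/38779 ≈ -2.5787e-5)
k(n) = -7/36 (k(n) = -2/9 + (⅑)/4 = -2/9 + (⅑)*(¼) = -2/9 + 1/36 = -7/36)
k(I(1))*v = -7/36*(-1/38779) = 7/1396044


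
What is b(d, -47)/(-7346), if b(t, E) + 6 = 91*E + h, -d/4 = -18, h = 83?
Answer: 2100/3673 ≈ 0.57174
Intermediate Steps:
d = 72 (d = -4*(-18) = 72)
b(t, E) = 77 + 91*E (b(t, E) = -6 + (91*E + 83) = -6 + (83 + 91*E) = 77 + 91*E)
b(d, -47)/(-7346) = (77 + 91*(-47))/(-7346) = (77 - 4277)*(-1/7346) = -4200*(-1/7346) = 2100/3673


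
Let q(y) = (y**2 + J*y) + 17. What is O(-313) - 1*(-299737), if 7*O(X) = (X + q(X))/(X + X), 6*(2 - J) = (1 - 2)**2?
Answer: 7880102609/26292 ≈ 2.9972e+5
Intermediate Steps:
J = 11/6 (J = 2 - (1 - 2)**2/6 = 2 - 1/6*(-1)**2 = 2 - 1/6*1 = 2 - 1/6 = 11/6 ≈ 1.8333)
q(y) = 17 + y**2 + 11*y/6 (q(y) = (y**2 + 11*y/6) + 17 = 17 + y**2 + 11*y/6)
O(X) = (17 + X**2 + 17*X/6)/(14*X) (O(X) = ((X + (17 + X**2 + 11*X/6))/(X + X))/7 = ((17 + X**2 + 17*X/6)/((2*X)))/7 = ((17 + X**2 + 17*X/6)*(1/(2*X)))/7 = ((17 + X**2 + 17*X/6)/(2*X))/7 = (17 + X**2 + 17*X/6)/(14*X))
O(-313) - 1*(-299737) = (17/84 + (1/14)*(-313) + (17/14)/(-313)) - 1*(-299737) = (17/84 - 313/14 + (17/14)*(-1/313)) + 299737 = (17/84 - 313/14 - 17/4382) + 299737 = -582595/26292 + 299737 = 7880102609/26292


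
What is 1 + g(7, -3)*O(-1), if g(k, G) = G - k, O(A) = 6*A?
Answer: 61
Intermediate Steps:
1 + g(7, -3)*O(-1) = 1 + (-3 - 1*7)*(6*(-1)) = 1 + (-3 - 7)*(-6) = 1 - 10*(-6) = 1 + 60 = 61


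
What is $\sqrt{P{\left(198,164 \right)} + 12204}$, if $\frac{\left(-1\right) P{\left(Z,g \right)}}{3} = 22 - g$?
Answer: $\sqrt{12630} \approx 112.38$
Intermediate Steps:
$P{\left(Z,g \right)} = -66 + 3 g$ ($P{\left(Z,g \right)} = - 3 \left(22 - g\right) = -66 + 3 g$)
$\sqrt{P{\left(198,164 \right)} + 12204} = \sqrt{\left(-66 + 3 \cdot 164\right) + 12204} = \sqrt{\left(-66 + 492\right) + 12204} = \sqrt{426 + 12204} = \sqrt{12630}$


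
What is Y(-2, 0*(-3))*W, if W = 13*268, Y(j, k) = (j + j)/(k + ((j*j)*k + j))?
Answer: 6968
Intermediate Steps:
Y(j, k) = 2*j/(j + k + k*j**2) (Y(j, k) = (2*j)/(k + (j**2*k + j)) = (2*j)/(k + (k*j**2 + j)) = (2*j)/(k + (j + k*j**2)) = (2*j)/(j + k + k*j**2) = 2*j/(j + k + k*j**2))
W = 3484
Y(-2, 0*(-3))*W = (2*(-2)/(-2 + 0*(-3) + (0*(-3))*(-2)**2))*3484 = (2*(-2)/(-2 + 0 + 0*4))*3484 = (2*(-2)/(-2 + 0 + 0))*3484 = (2*(-2)/(-2))*3484 = (2*(-2)*(-1/2))*3484 = 2*3484 = 6968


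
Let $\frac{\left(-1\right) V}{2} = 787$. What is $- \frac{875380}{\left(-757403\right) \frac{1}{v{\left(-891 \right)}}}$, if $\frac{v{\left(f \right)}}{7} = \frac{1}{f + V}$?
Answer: $- \frac{1225532}{373399679} \approx -0.0032821$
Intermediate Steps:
$V = -1574$ ($V = \left(-2\right) 787 = -1574$)
$v{\left(f \right)} = \frac{7}{-1574 + f}$ ($v{\left(f \right)} = \frac{7}{f - 1574} = \frac{7}{-1574 + f}$)
$- \frac{875380}{\left(-757403\right) \frac{1}{v{\left(-891 \right)}}} = - \frac{875380}{\left(-757403\right) \frac{1}{7 \frac{1}{-1574 - 891}}} = - \frac{875380}{\left(-757403\right) \frac{1}{7 \frac{1}{-2465}}} = - \frac{875380}{\left(-757403\right) \frac{1}{7 \left(- \frac{1}{2465}\right)}} = - \frac{875380}{\left(-757403\right) \frac{1}{- \frac{7}{2465}}} = - \frac{875380}{\left(-757403\right) \left(- \frac{2465}{7}\right)} = - \frac{875380}{\frac{1866998395}{7}} = \left(-875380\right) \frac{7}{1866998395} = - \frac{1225532}{373399679}$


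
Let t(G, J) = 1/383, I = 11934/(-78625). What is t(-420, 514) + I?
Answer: -264241/1771375 ≈ -0.14917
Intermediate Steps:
I = -702/4625 (I = 11934*(-1/78625) = -702/4625 ≈ -0.15178)
t(G, J) = 1/383
t(-420, 514) + I = 1/383 - 702/4625 = -264241/1771375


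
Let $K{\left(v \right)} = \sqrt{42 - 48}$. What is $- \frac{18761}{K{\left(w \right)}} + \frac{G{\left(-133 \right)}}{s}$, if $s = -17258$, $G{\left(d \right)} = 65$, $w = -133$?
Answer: $- \frac{65}{17258} + \frac{18761 i \sqrt{6}}{6} \approx -0.0037664 + 7659.1 i$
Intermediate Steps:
$K{\left(v \right)} = i \sqrt{6}$ ($K{\left(v \right)} = \sqrt{-6} = i \sqrt{6}$)
$- \frac{18761}{K{\left(w \right)}} + \frac{G{\left(-133 \right)}}{s} = - \frac{18761}{i \sqrt{6}} + \frac{65}{-17258} = - 18761 \left(- \frac{i \sqrt{6}}{6}\right) + 65 \left(- \frac{1}{17258}\right) = \frac{18761 i \sqrt{6}}{6} - \frac{65}{17258} = - \frac{65}{17258} + \frac{18761 i \sqrt{6}}{6}$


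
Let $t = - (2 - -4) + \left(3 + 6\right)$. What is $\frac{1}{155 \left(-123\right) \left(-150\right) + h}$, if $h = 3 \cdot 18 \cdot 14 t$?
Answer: $\frac{1}{2862018} \approx 3.494 \cdot 10^{-7}$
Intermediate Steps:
$t = 3$ ($t = - (2 + 4) + 9 = \left(-1\right) 6 + 9 = -6 + 9 = 3$)
$h = 2268$ ($h = 3 \cdot 18 \cdot 14 \cdot 3 = 54 \cdot 14 \cdot 3 = 756 \cdot 3 = 2268$)
$\frac{1}{155 \left(-123\right) \left(-150\right) + h} = \frac{1}{155 \left(-123\right) \left(-150\right) + 2268} = \frac{1}{\left(-19065\right) \left(-150\right) + 2268} = \frac{1}{2859750 + 2268} = \frac{1}{2862018}$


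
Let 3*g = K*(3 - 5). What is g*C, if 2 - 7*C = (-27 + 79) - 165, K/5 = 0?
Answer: 0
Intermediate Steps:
K = 0 (K = 5*0 = 0)
C = 115/7 (C = 2/7 - ((-27 + 79) - 165)/7 = 2/7 - (52 - 165)/7 = 2/7 - ⅐*(-113) = 2/7 + 113/7 = 115/7 ≈ 16.429)
g = 0 (g = (0*(3 - 5))/3 = (0*(-2))/3 = (⅓)*0 = 0)
g*C = 0*(115/7) = 0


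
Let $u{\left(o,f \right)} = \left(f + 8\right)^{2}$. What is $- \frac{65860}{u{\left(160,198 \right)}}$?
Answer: $- \frac{16465}{10609} \approx -1.552$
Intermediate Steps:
$u{\left(o,f \right)} = \left(8 + f\right)^{2}$
$- \frac{65860}{u{\left(160,198 \right)}} = - \frac{65860}{\left(8 + 198\right)^{2}} = - \frac{65860}{206^{2}} = - \frac{65860}{42436} = \left(-65860\right) \frac{1}{42436} = - \frac{16465}{10609}$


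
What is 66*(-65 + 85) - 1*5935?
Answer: -4615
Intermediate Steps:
66*(-65 + 85) - 1*5935 = 66*20 - 5935 = 1320 - 5935 = -4615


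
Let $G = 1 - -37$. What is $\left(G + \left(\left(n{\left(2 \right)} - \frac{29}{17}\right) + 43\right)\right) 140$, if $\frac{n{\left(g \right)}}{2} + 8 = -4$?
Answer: $\frac{131600}{17} \approx 7741.2$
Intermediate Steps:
$n{\left(g \right)} = -24$ ($n{\left(g \right)} = -16 + 2 \left(-4\right) = -16 - 8 = -24$)
$G = 38$ ($G = 1 + 37 = 38$)
$\left(G + \left(\left(n{\left(2 \right)} - \frac{29}{17}\right) + 43\right)\right) 140 = \left(38 + \left(\left(-24 - \frac{29}{17}\right) + 43\right)\right) 140 = \left(38 + \left(- \frac{437}{17} + 43\right)\right) 140 = \left(38 + \frac{294}{17}\right) 140 = \frac{940}{17} \cdot 140 = \frac{131600}{17}$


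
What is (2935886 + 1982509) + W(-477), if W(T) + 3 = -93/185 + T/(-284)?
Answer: 258412377513/52540 ≈ 4.9184e+6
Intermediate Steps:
W(T) = -648/185 - T/284 (W(T) = -3 + (-93/185 + T/(-284)) = -3 + (-93*1/185 + T*(-1/284)) = -3 + (-93/185 - T/284) = -648/185 - T/284)
(2935886 + 1982509) + W(-477) = (2935886 + 1982509) + (-648/185 - 1/284*(-477)) = 4918395 + (-648/185 + 477/284) = 4918395 - 95787/52540 = 258412377513/52540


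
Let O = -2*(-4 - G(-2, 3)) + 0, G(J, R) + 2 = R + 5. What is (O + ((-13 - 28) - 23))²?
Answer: 1936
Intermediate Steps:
G(J, R) = 3 + R (G(J, R) = -2 + (R + 5) = -2 + (5 + R) = 3 + R)
O = 20 (O = -2*(-4 - (3 + 3)) + 0 = -2*(-4 - 1*6) + 0 = -2*(-4 - 6) + 0 = -2*(-10) + 0 = 20 + 0 = 20)
(O + ((-13 - 28) - 23))² = (20 + ((-13 - 28) - 23))² = (20 + (-41 - 23))² = (20 - 64)² = (-44)² = 1936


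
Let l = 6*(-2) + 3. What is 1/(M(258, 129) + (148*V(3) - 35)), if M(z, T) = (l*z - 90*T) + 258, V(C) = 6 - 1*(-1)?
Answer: -1/12673 ≈ -7.8908e-5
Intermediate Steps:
V(C) = 7 (V(C) = 6 + 1 = 7)
l = -9 (l = -12 + 3 = -9)
M(z, T) = 258 - 90*T - 9*z (M(z, T) = (-9*z - 90*T) + 258 = (-90*T - 9*z) + 258 = 258 - 90*T - 9*z)
1/(M(258, 129) + (148*V(3) - 35)) = 1/((258 - 90*129 - 9*258) + (148*7 - 35)) = 1/((258 - 11610 - 2322) + (1036 - 35)) = 1/(-13674 + 1001) = 1/(-12673) = -1/12673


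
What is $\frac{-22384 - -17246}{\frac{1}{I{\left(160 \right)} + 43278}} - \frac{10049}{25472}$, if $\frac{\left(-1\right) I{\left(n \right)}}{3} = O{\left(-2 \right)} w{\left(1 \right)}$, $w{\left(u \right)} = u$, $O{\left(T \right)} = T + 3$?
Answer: $- \frac{5663621520449}{25472} \approx -2.2235 \cdot 10^{8}$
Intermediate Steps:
$O{\left(T \right)} = 3 + T$
$I{\left(n \right)} = -3$ ($I{\left(n \right)} = - 3 \left(3 - 2\right) 1 = - 3 \cdot 1 \cdot 1 = \left(-3\right) 1 = -3$)
$\frac{-22384 - -17246}{\frac{1}{I{\left(160 \right)} + 43278}} - \frac{10049}{25472} = \frac{-22384 - -17246}{\frac{1}{-3 + 43278}} - \frac{10049}{25472} = \frac{-22384 + 17246}{\frac{1}{43275}} - \frac{10049}{25472} = - 5138 \frac{1}{\frac{1}{43275}} - \frac{10049}{25472} = \left(-5138\right) 43275 - \frac{10049}{25472} = -222346950 - \frac{10049}{25472} = - \frac{5663621520449}{25472}$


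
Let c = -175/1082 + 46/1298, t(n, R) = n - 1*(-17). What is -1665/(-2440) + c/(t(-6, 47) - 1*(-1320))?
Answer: 155597944191/228055126552 ≈ 0.68228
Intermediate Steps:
t(n, R) = 17 + n (t(n, R) = n + 17 = 17 + n)
c = -88689/702218 (c = -175*1/1082 + 46*(1/1298) = -175/1082 + 23/649 = -88689/702218 ≈ -0.12630)
-1665/(-2440) + c/(t(-6, 47) - 1*(-1320)) = -1665/(-2440) - 88689/(702218*((17 - 6) - 1*(-1320))) = -1665*(-1/2440) - 88689/(702218*(11 + 1320)) = 333/488 - 88689/702218/1331 = 333/488 - 88689/702218*1/1331 = 333/488 - 88689/934652158 = 155597944191/228055126552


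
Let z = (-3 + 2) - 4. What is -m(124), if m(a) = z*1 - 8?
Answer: 13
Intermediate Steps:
z = -5 (z = -1 - 4 = -5)
m(a) = -13 (m(a) = -5*1 - 8 = -5 - 8 = -13)
-m(124) = -1*(-13) = 13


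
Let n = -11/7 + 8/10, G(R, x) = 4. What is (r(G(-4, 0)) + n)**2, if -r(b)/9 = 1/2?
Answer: 136161/4900 ≈ 27.788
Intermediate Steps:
r(b) = -9/2
n = -27/35 (n = -11*1/7 + 8*(1/10) = -11/7 + 4/5 = -27/35 ≈ -0.77143)
(r(G(-4, 0)) + n)**2 = (-9/2 - 27/35)**2 = (-369/70)**2 = 136161/4900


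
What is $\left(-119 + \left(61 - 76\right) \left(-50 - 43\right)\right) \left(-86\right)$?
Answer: $-109736$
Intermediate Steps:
$\left(-119 + \left(61 - 76\right) \left(-50 - 43\right)\right) \left(-86\right) = \left(-119 - -1395\right) \left(-86\right) = \left(-119 + 1395\right) \left(-86\right) = 1276 \left(-86\right) = -109736$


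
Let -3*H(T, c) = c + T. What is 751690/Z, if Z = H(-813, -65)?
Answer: 1127535/439 ≈ 2568.4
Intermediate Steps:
H(T, c) = -T/3 - c/3 (H(T, c) = -(c + T)/3 = -(T + c)/3 = -T/3 - c/3)
Z = 878/3 (Z = -⅓*(-813) - ⅓*(-65) = 271 + 65/3 = 878/3 ≈ 292.67)
751690/Z = 751690/(878/3) = 751690*(3/878) = 1127535/439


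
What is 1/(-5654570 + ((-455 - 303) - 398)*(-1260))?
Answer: -1/4198010 ≈ -2.3821e-7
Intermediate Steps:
1/(-5654570 + ((-455 - 303) - 398)*(-1260)) = 1/(-5654570 + (-758 - 398)*(-1260)) = 1/(-5654570 - 1156*(-1260)) = 1/(-5654570 + 1456560) = 1/(-4198010) = -1/4198010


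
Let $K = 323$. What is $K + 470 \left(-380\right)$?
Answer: $-178277$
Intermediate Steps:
$K + 470 \left(-380\right) = 323 + 470 \left(-380\right) = 323 - 178600 = -178277$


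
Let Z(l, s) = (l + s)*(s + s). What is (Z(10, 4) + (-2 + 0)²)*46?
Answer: 5336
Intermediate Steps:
Z(l, s) = 2*s*(l + s) (Z(l, s) = (l + s)*(2*s) = 2*s*(l + s))
(Z(10, 4) + (-2 + 0)²)*46 = (2*4*(10 + 4) + (-2 + 0)²)*46 = (2*4*14 + (-2)²)*46 = (112 + 4)*46 = 116*46 = 5336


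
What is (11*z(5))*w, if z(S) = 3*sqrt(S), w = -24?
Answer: -792*sqrt(5) ≈ -1771.0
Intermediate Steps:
(11*z(5))*w = (11*(3*sqrt(5)))*(-24) = (33*sqrt(5))*(-24) = -792*sqrt(5)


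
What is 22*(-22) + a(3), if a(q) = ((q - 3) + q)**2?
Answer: -475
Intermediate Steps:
a(q) = (-3 + 2*q)**2 (a(q) = ((-3 + q) + q)**2 = (-3 + 2*q)**2)
22*(-22) + a(3) = 22*(-22) + (-3 + 2*3)**2 = -484 + (-3 + 6)**2 = -484 + 3**2 = -484 + 9 = -475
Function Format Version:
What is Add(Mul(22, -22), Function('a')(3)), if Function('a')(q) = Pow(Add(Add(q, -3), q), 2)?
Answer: -475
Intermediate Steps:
Function('a')(q) = Pow(Add(-3, Mul(2, q)), 2) (Function('a')(q) = Pow(Add(Add(-3, q), q), 2) = Pow(Add(-3, Mul(2, q)), 2))
Add(Mul(22, -22), Function('a')(3)) = Add(Mul(22, -22), Pow(Add(-3, Mul(2, 3)), 2)) = Add(-484, Pow(Add(-3, 6), 2)) = Add(-484, Pow(3, 2)) = Add(-484, 9) = -475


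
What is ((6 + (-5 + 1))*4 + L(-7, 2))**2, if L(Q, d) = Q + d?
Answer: 9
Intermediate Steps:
((6 + (-5 + 1))*4 + L(-7, 2))**2 = ((6 + (-5 + 1))*4 + (-7 + 2))**2 = ((6 - 4)*4 - 5)**2 = (2*4 - 5)**2 = (8 - 5)**2 = 3**2 = 9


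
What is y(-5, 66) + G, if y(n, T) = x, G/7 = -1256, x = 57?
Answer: -8735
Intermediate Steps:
G = -8792 (G = 7*(-1256) = -8792)
y(n, T) = 57
y(-5, 66) + G = 57 - 8792 = -8735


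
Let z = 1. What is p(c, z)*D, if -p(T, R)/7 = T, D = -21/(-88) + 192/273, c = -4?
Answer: 7543/286 ≈ 26.374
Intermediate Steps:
D = 7543/8008 (D = -21*(-1/88) + 192*(1/273) = 21/88 + 64/91 = 7543/8008 ≈ 0.94193)
p(T, R) = -7*T
p(c, z)*D = -7*(-4)*(7543/8008) = 28*(7543/8008) = 7543/286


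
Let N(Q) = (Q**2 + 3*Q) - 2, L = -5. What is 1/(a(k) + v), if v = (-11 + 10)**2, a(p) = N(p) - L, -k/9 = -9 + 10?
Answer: 1/58 ≈ 0.017241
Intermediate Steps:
N(Q) = -2 + Q**2 + 3*Q
k = -9 (k = -9*(-9 + 10) = -9*1 = -9)
a(p) = 3 + p**2 + 3*p (a(p) = (-2 + p**2 + 3*p) - 1*(-5) = (-2 + p**2 + 3*p) + 5 = 3 + p**2 + 3*p)
v = 1 (v = (-1)**2 = 1)
1/(a(k) + v) = 1/((3 + (-9)**2 + 3*(-9)) + 1) = 1/((3 + 81 - 27) + 1) = 1/(57 + 1) = 1/58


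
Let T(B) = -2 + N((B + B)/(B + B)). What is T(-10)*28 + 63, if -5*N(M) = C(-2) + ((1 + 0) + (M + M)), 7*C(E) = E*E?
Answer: -13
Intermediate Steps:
C(E) = E²/7 (C(E) = (E*E)/7 = E²/7)
N(M) = -11/35 - 2*M/5 (N(M) = -((⅐)*(-2)² + ((1 + 0) + (M + M)))/5 = -((⅐)*4 + (1 + 2*M))/5 = -(4/7 + (1 + 2*M))/5 = -(11/7 + 2*M)/5 = -11/35 - 2*M/5)
T(B) = -19/7 (T(B) = -2 + (-11/35 - 2*(B + B)/(5*(B + B))) = -2 + (-11/35 - 2*2*B/(5*(2*B))) = -2 + (-11/35 - 2*2*B*1/(2*B)/5) = -2 + (-11/35 - ⅖*1) = -2 + (-11/35 - ⅖) = -2 - 5/7 = -19/7)
T(-10)*28 + 63 = -19/7*28 + 63 = -76 + 63 = -13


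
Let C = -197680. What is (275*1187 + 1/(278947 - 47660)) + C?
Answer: 29777044816/231287 ≈ 1.2875e+5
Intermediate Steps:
(275*1187 + 1/(278947 - 47660)) + C = (275*1187 + 1/(278947 - 47660)) - 197680 = (326425 + 1/231287) - 197680 = 75497858976/231287 - 197680 = 29777044816/231287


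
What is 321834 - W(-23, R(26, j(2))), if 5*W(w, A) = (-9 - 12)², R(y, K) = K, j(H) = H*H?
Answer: 1608729/5 ≈ 3.2175e+5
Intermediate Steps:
j(H) = H²
W(w, A) = 441/5 (W(w, A) = (-9 - 12)²/5 = (⅕)*(-21)² = (⅕)*441 = 441/5)
321834 - W(-23, R(26, j(2))) = 321834 - 1*441/5 = 321834 - 441/5 = 1608729/5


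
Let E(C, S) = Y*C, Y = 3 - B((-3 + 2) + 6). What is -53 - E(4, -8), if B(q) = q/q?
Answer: -61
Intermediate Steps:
B(q) = 1
Y = 2 (Y = 3 - 1*1 = 3 - 1 = 2)
E(C, S) = 2*C
-53 - E(4, -8) = -53 - 2*4 = -53 - 1*8 = -53 - 8 = -61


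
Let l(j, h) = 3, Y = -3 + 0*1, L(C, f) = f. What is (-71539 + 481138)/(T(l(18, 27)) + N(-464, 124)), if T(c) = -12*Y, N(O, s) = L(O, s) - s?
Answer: 45511/4 ≈ 11378.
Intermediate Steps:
Y = -3 (Y = -3 + 0 = -3)
N(O, s) = 0 (N(O, s) = s - s = 0)
T(c) = 36 (T(c) = -12*(-3) = 36)
(-71539 + 481138)/(T(l(18, 27)) + N(-464, 124)) = (-71539 + 481138)/(36 + 0) = 409599/36 = 409599*(1/36) = 45511/4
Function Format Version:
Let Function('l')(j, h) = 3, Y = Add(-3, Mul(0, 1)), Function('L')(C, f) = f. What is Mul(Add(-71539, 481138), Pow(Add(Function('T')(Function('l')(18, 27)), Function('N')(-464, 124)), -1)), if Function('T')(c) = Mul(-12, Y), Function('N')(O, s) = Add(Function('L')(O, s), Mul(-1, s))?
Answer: Rational(45511, 4) ≈ 11378.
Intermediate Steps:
Y = -3 (Y = Add(-3, 0) = -3)
Function('N')(O, s) = 0 (Function('N')(O, s) = Add(s, Mul(-1, s)) = 0)
Function('T')(c) = 36 (Function('T')(c) = Mul(-12, -3) = 36)
Mul(Add(-71539, 481138), Pow(Add(Function('T')(Function('l')(18, 27)), Function('N')(-464, 124)), -1)) = Mul(Add(-71539, 481138), Pow(Add(36, 0), -1)) = Mul(409599, Pow(36, -1)) = Mul(409599, Rational(1, 36)) = Rational(45511, 4)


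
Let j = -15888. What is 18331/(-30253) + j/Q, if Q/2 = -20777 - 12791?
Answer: -46875647/126941588 ≈ -0.36927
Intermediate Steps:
Q = -67136 (Q = 2*(-20777 - 12791) = 2*(-33568) = -67136)
18331/(-30253) + j/Q = 18331/(-30253) - 15888/(-67136) = 18331*(-1/30253) - 15888*(-1/67136) = -18331/30253 + 993/4196 = -46875647/126941588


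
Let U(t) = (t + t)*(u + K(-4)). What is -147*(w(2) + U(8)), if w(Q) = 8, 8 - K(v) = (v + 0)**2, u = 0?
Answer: 17640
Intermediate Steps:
K(v) = 8 - v**2 (K(v) = 8 - (v + 0)**2 = 8 - v**2)
U(t) = -16*t (U(t) = (t + t)*(0 + (8 - 1*(-4)**2)) = (2*t)*(0 + (8 - 1*16)) = (2*t)*(0 + (8 - 16)) = (2*t)*(0 - 8) = (2*t)*(-8) = -16*t)
-147*(w(2) + U(8)) = -147*(8 - 16*8) = -147*(8 - 128) = -147*(-120) = 17640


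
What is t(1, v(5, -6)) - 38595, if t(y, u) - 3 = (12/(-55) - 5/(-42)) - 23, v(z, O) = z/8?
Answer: -89200879/2310 ≈ -38615.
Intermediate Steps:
v(z, O) = z/8 (v(z, O) = z*(⅛) = z/8)
t(y, u) = -46429/2310 (t(y, u) = 3 + ((12/(-55) - 5/(-42)) - 23) = 3 + ((12*(-1/55) - 5*(-1/42)) - 23) = 3 + ((-12/55 + 5/42) - 23) = 3 + (-229/2310 - 23) = 3 - 53359/2310 = -46429/2310)
t(1, v(5, -6)) - 38595 = -46429/2310 - 38595 = -89200879/2310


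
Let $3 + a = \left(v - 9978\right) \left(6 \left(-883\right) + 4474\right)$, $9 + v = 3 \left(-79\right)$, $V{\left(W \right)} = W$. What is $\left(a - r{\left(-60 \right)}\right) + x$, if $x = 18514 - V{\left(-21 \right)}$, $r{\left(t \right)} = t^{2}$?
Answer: $8439508$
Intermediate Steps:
$v = -246$ ($v = -9 + 3 \left(-79\right) = -9 - 237 = -246$)
$a = 8424573$ ($a = -3 + \left(-246 - 9978\right) \left(6 \left(-883\right) + 4474\right) = -3 - 10224 \left(-5298 + 4474\right) = -3 - -8424576 = -3 + 8424576 = 8424573$)
$x = 18535$ ($x = 18514 - -21 = 18514 + 21 = 18535$)
$\left(a - r{\left(-60 \right)}\right) + x = \left(8424573 - \left(-60\right)^{2}\right) + 18535 = \left(8424573 - 3600\right) + 18535 = 8420973 + 18535 = 8439508$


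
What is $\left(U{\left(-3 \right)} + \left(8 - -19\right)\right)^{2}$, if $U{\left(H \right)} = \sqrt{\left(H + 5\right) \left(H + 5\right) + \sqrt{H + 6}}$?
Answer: $\left(27 + \sqrt{4 + \sqrt{3}}\right)^{2} \approx 864.02$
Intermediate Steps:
$U{\left(H \right)} = \sqrt{\left(5 + H\right)^{2} + \sqrt{6 + H}}$ ($U{\left(H \right)} = \sqrt{\left(5 + H\right) \left(5 + H\right) + \sqrt{6 + H}} = \sqrt{\left(5 + H\right)^{2} + \sqrt{6 + H}}$)
$\left(U{\left(-3 \right)} + \left(8 - -19\right)\right)^{2} = \left(\sqrt{\left(5 - 3\right)^{2} + \sqrt{6 - 3}} + \left(8 - -19\right)\right)^{2} = \left(\sqrt{2^{2} + \sqrt{3}} + \left(8 + 19\right)\right)^{2} = \left(\sqrt{4 + \sqrt{3}} + 27\right)^{2} = \left(27 + \sqrt{4 + \sqrt{3}}\right)^{2}$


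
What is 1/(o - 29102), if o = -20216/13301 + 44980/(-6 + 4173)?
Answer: -55425267/1612472081326 ≈ -3.4373e-5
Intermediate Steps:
o = 514038908/55425267 (o = -20216*1/13301 + 44980/4167 = -20216/13301 + 44980*(1/4167) = -20216/13301 + 44980/4167 = 514038908/55425267 ≈ 9.2744)
1/(o - 29102) = 1/(514038908/55425267 - 29102) = 1/(-1612472081326/55425267) = -55425267/1612472081326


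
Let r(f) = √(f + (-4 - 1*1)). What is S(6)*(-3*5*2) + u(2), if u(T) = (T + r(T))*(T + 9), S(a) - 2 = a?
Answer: -218 + 11*I*√3 ≈ -218.0 + 19.053*I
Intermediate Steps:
S(a) = 2 + a
r(f) = √(-5 + f) (r(f) = √(f + (-4 - 1)) = √(f - 5) = √(-5 + f))
u(T) = (9 + T)*(T + √(-5 + T)) (u(T) = (T + √(-5 + T))*(T + 9) = (T + √(-5 + T))*(9 + T) = (9 + T)*(T + √(-5 + T)))
S(6)*(-3*5*2) + u(2) = (2 + 6)*(-3*5*2) + (2² + 9*2 + 9*√(-5 + 2) + 2*√(-5 + 2)) = 8*(-15*2) + (4 + 18 + 9*√(-3) + 2*√(-3)) = 8*(-30) + (4 + 18 + 9*(I*√3) + 2*(I*√3)) = -240 + (4 + 18 + 9*I*√3 + 2*I*√3) = -240 + (22 + 11*I*√3) = -218 + 11*I*√3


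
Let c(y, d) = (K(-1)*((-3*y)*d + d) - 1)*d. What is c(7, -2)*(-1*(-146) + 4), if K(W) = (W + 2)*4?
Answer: -47700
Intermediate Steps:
K(W) = 8 + 4*W (K(W) = (2 + W)*4 = 8 + 4*W)
c(y, d) = d*(-1 + 4*d - 12*d*y) (c(y, d) = ((8 + 4*(-1))*((-3*y)*d + d) - 1)*d = ((8 - 4)*(-3*d*y + d) - 1)*d = (4*(d - 3*d*y) - 1)*d = ((4*d - 12*d*y) - 1)*d = (-1 + 4*d - 12*d*y)*d = d*(-1 + 4*d - 12*d*y))
c(7, -2)*(-1*(-146) + 4) = (-2*(-1 + 4*(-2) - 12*(-2)*7))*(-1*(-146) + 4) = (-2*(-1 - 8 + 168))*(146 + 4) = -2*159*150 = -318*150 = -47700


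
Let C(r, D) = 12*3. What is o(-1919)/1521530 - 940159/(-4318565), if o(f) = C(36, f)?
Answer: 143063559161/657082620445 ≈ 0.21773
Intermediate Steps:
C(r, D) = 36
o(f) = 36
o(-1919)/1521530 - 940159/(-4318565) = 36/1521530 - 940159/(-4318565) = 36*(1/1521530) - 940159*(-1/4318565) = 18/760765 + 940159/4318565 = 143063559161/657082620445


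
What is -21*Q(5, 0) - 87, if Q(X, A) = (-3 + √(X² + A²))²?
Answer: -171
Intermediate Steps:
Q(X, A) = (-3 + √(A² + X²))²
-21*Q(5, 0) - 87 = -21*(-3 + √(0² + 5²))² - 87 = -21*(-3 + √(0 + 25))² - 87 = -21*(-3 + √25)² - 87 = -21*(-3 + 5)² - 87 = -21*2² - 87 = -21*4 - 87 = -84 - 87 = -171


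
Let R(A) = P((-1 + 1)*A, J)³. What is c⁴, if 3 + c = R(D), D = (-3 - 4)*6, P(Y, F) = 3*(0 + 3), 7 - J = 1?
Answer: 277809109776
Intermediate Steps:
J = 6 (J = 7 - 1*1 = 7 - 1 = 6)
P(Y, F) = 9 (P(Y, F) = 3*3 = 9)
D = -42 (D = -7*6 = -42)
R(A) = 729 (R(A) = 9³ = 729)
c = 726 (c = -3 + 729 = 726)
c⁴ = 726⁴ = 277809109776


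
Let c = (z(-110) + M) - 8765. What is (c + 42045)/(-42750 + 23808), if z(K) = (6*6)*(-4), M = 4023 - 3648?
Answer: -33511/18942 ≈ -1.7691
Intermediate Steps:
M = 375
z(K) = -144 (z(K) = 36*(-4) = -144)
c = -8534 (c = (-144 + 375) - 8765 = 231 - 8765 = -8534)
(c + 42045)/(-42750 + 23808) = (-8534 + 42045)/(-42750 + 23808) = 33511/(-18942) = 33511*(-1/18942) = -33511/18942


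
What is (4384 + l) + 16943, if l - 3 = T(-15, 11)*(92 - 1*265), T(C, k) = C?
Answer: 23925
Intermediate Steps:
l = 2598 (l = 3 - 15*(92 - 1*265) = 3 - 15*(92 - 265) = 3 - 15*(-173) = 3 + 2595 = 2598)
(4384 + l) + 16943 = (4384 + 2598) + 16943 = 6982 + 16943 = 23925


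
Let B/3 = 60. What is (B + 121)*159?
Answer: 47859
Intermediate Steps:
B = 180 (B = 3*60 = 180)
(B + 121)*159 = (180 + 121)*159 = 301*159 = 47859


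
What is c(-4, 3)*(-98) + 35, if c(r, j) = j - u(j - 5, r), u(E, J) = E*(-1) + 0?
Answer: -63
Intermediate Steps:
u(E, J) = -E (u(E, J) = -E + 0 = -E)
c(r, j) = -5 + 2*j (c(r, j) = j - (-1)*(j - 5) = j - (-1)*(-5 + j) = j - (5 - j) = j + (-5 + j) = -5 + 2*j)
c(-4, 3)*(-98) + 35 = (-5 + 2*3)*(-98) + 35 = (-5 + 6)*(-98) + 35 = 1*(-98) + 35 = -98 + 35 = -63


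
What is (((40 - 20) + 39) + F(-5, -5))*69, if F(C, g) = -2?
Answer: 3933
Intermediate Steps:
(((40 - 20) + 39) + F(-5, -5))*69 = (((40 - 20) + 39) - 2)*69 = ((20 + 39) - 2)*69 = (59 - 2)*69 = 57*69 = 3933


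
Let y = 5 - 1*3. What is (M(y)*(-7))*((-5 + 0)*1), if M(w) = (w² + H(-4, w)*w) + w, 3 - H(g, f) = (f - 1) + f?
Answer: 210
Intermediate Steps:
y = 2 (y = 5 - 3 = 2)
H(g, f) = 4 - 2*f (H(g, f) = 3 - ((f - 1) + f) = 3 - ((-1 + f) + f) = 3 - (-1 + 2*f) = 3 + (1 - 2*f) = 4 - 2*f)
M(w) = w + w² + w*(4 - 2*w) (M(w) = (w² + (4 - 2*w)*w) + w = (w² + w*(4 - 2*w)) + w = w + w² + w*(4 - 2*w))
(M(y)*(-7))*((-5 + 0)*1) = ((2*(5 - 1*2))*(-7))*((-5 + 0)*1) = ((2*(5 - 2))*(-7))*(-5*1) = ((2*3)*(-7))*(-5) = (6*(-7))*(-5) = -42*(-5) = 210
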